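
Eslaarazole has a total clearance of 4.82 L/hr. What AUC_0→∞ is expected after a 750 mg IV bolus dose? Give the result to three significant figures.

AUC_0→∞ = Dose_iv / CL
        = 750 / 4.82 = 155.602 mg/L·hr

AUC = 156 mg/L·hr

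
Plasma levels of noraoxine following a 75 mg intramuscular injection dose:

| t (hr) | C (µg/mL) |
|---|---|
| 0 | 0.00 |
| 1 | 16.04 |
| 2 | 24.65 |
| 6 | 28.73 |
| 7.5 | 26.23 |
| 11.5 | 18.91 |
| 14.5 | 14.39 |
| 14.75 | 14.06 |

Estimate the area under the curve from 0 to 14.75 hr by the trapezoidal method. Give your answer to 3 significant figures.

AUC = 320 µg/mL·hr

Trapezoidal AUC_0→14.75:
  [0→1]: (0.00+16.04)/2 × 1 = 8.02
  [1→2]: (16.04+24.65)/2 × 1 = 20.345
  [2→6]: (24.65+28.73)/2 × 4 = 106.76
  [6→7.5]: (28.73+26.23)/2 × 1.5 = 41.22
  [7.5→11.5]: (26.23+18.91)/2 × 4 = 90.28
  [11.5→14.5]: (18.91+14.39)/2 × 3 = 49.95
  [14.5→14.75]: (14.39+14.06)/2 × 0.25 = 3.55625
  Sum = 320.13125 µg/mL·hr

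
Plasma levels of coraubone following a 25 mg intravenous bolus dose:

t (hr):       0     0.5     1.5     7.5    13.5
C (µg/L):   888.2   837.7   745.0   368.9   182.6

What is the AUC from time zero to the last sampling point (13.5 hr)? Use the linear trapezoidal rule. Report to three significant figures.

AUC = 6220 µg/L·hr

Trapezoidal AUC_0→13.5:
  [0→0.5]: (888.2+837.7)/2 × 0.5 = 431.475
  [0.5→1.5]: (837.7+745.0)/2 × 1 = 791.35
  [1.5→7.5]: (745.0+368.9)/2 × 6 = 3341.7
  [7.5→13.5]: (368.9+182.6)/2 × 6 = 1654.5
  Sum = 6219.025 µg/L·hr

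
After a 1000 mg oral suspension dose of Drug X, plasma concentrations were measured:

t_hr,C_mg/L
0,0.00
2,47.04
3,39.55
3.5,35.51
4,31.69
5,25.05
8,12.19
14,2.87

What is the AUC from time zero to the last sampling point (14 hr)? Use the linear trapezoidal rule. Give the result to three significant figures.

AUC = 255 mg/L·hr

Trapezoidal AUC_0→14:
  [0→2]: (0.00+47.04)/2 × 2 = 47.04
  [2→3]: (47.04+39.55)/2 × 1 = 43.295
  [3→3.5]: (39.55+35.51)/2 × 0.5 = 18.765
  [3.5→4]: (35.51+31.69)/2 × 0.5 = 16.8
  [4→5]: (31.69+25.05)/2 × 1 = 28.37
  [5→8]: (25.05+12.19)/2 × 3 = 55.86
  [8→14]: (12.19+2.87)/2 × 6 = 45.18
  Sum = 255.31 mg/L·hr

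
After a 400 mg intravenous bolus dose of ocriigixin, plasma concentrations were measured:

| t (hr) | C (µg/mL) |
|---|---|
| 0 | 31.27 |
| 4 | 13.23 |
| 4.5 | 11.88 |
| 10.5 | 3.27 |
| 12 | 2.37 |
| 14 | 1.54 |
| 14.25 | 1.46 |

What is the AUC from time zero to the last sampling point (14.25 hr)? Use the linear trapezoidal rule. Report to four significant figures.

Trapezoidal AUC_0→14.25:
  [0→4]: (31.27+13.23)/2 × 4 = 89.0
  [4→4.5]: (13.23+11.88)/2 × 0.5 = 6.2775
  [4.5→10.5]: (11.88+3.27)/2 × 6 = 45.45
  [10.5→12]: (3.27+2.37)/2 × 1.5 = 4.23
  [12→14]: (2.37+1.54)/2 × 2 = 3.91
  [14→14.25]: (1.54+1.46)/2 × 0.25 = 0.375
  Sum = 149.2425 µg/mL·hr

AUC = 149.2 µg/mL·hr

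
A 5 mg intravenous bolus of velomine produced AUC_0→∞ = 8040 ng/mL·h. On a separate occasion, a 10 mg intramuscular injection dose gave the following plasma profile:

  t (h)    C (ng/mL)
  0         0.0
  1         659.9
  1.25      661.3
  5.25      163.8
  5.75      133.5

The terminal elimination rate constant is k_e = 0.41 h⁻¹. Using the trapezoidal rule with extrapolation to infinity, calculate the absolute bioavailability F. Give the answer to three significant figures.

Trapezoidal AUC_0→5.75 (intramuscular injection):
  [0→1]: (0.0+659.9)/2 × 1 = 329.95
  [1→1.25]: (659.9+661.3)/2 × 0.25 = 165.15
  [1.25→5.25]: (661.3+163.8)/2 × 4 = 1650.2
  [5.25→5.75]: (163.8+133.5)/2 × 0.5 = 74.325
  Sum = 2219.625 ng/mL·h
Tail: C_last/k_e = 133.5/0.41 = 325.610
AUC_0→∞ (intramuscular injection) = 2219.625 + 325.610 = 2545.235 ng/mL·h
F = (AUC_ev/D_ev)/(AUC_iv/D_iv) = (2545.235/10)/(8040/5) = 254.5235/1608 = 0.1583

F = 0.158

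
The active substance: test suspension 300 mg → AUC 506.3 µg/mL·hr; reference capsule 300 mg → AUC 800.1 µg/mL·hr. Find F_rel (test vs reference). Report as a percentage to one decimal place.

F_rel = 63.3%

F_rel = (AUC_test/D_test) / (AUC_ref/D_ref)
      = (506.3/300) / (800.1/300)
      = 1.68767 / 2.667 = 0.6328 = 63.28%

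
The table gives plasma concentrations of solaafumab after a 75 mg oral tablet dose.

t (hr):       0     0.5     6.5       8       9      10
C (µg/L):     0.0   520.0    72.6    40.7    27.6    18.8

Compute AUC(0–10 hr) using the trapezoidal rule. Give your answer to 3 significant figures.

AUC = 2050 µg/L·hr

Trapezoidal AUC_0→10:
  [0→0.5]: (0.0+520.0)/2 × 0.5 = 130.0
  [0.5→6.5]: (520.0+72.6)/2 × 6 = 1777.8
  [6.5→8]: (72.6+40.7)/2 × 1.5 = 84.975
  [8→9]: (40.7+27.6)/2 × 1 = 34.15
  [9→10]: (27.6+18.8)/2 × 1 = 23.2
  Sum = 2050.125 µg/L·hr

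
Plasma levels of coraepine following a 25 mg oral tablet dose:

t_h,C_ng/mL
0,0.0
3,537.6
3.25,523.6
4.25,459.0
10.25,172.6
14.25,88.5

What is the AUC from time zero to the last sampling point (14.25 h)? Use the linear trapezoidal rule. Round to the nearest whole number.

AUC = 3847 ng/mL·h

Trapezoidal AUC_0→14.25:
  [0→3]: (0.0+537.6)/2 × 3 = 806.4
  [3→3.25]: (537.6+523.6)/2 × 0.25 = 132.65
  [3.25→4.25]: (523.6+459.0)/2 × 1 = 491.3
  [4.25→10.25]: (459.0+172.6)/2 × 6 = 1894.8
  [10.25→14.25]: (172.6+88.5)/2 × 4 = 522.2
  Sum = 3847.35 ng/mL·h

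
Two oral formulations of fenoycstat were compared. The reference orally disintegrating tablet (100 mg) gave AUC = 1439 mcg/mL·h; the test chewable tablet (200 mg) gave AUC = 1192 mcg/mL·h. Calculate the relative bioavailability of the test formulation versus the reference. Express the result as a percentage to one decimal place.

F_rel = (AUC_test/D_test) / (AUC_ref/D_ref)
      = (1192/200) / (1439/100)
      = 5.96 / 14.39 = 0.4142 = 41.42%

F_rel = 41.4%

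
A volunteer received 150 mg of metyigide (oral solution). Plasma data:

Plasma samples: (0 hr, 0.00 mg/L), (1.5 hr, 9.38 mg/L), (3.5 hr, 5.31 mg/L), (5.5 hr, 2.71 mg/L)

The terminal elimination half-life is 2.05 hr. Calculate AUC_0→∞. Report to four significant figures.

AUC = 37.76 mg/L·hr

Trapezoidal AUC_0→5.5:
  [0→1.5]: (0.00+9.38)/2 × 1.5 = 7.035
  [1.5→3.5]: (9.38+5.31)/2 × 2 = 14.69
  [3.5→5.5]: (5.31+2.71)/2 × 2 = 8.02
  Sum = 29.745 mg/L·hr
k_e = ln2 / t½ = 0.693147 / 2.05 = 0.3381 hr^-1
Extrapolated tail: C_last / k_e = 2.71 / 0.3381 = 8.015
AUC_0→∞ = 29.745 + 8.015 = 37.76 mg/L·hr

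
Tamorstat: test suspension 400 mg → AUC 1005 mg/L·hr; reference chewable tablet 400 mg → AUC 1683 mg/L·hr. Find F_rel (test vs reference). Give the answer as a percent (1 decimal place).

F_rel = 59.7%

F_rel = (AUC_test/D_test) / (AUC_ref/D_ref)
      = (1005/400) / (1683/400)
      = 2.5125 / 4.2075 = 0.5971 = 59.71%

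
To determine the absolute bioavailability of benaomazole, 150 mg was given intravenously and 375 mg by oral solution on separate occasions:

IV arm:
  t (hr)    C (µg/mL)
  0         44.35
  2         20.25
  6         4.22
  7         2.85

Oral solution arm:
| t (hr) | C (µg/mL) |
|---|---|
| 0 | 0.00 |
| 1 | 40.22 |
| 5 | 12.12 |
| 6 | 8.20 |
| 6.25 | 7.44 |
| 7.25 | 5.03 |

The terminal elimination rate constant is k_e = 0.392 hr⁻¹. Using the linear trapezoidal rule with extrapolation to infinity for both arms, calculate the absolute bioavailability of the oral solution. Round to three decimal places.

Trapezoidal AUC_0→7 (IV):
  [0→2]: (44.35+20.25)/2 × 2 = 64.6
  [2→6]: (20.25+4.22)/2 × 4 = 48.94
  [6→7]: (4.22+2.85)/2 × 1 = 3.535
  Sum = 117.075 µg/mL·hr
IV tail: 2.85/0.392 = 7.270; AUC_iv,0→∞ = 117.075 + 7.270 = 124.345 µg/mL·hr
Trapezoidal AUC_0→7.25 (oral solution):
  [0→1]: (0.00+40.22)/2 × 1 = 20.11
  [1→5]: (40.22+12.12)/2 × 4 = 104.68
  [5→6]: (12.12+8.20)/2 × 1 = 10.16
  [6→6.25]: (8.20+7.44)/2 × 0.25 = 1.955
  [6.25→7.25]: (7.44+5.03)/2 × 1 = 6.235
  Sum = 143.14 µg/mL·hr
oral solution tail: 5.03/0.392 = 12.832; AUC_ev,0→∞ = 143.14 + 12.832 = 155.972 µg/mL·hr
F = (AUC_ev/D_ev)/(AUC_iv/D_iv) = (155.972/375)/(124.345/150) = 0.415925/0.828967 = 0.5017

F = 0.502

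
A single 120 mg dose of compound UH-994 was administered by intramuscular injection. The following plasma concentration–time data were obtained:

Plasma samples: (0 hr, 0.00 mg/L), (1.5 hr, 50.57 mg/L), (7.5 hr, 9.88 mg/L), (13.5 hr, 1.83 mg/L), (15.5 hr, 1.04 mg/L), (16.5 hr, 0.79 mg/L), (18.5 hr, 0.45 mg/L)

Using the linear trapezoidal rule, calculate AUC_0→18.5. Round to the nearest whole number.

Trapezoidal AUC_0→18.5:
  [0→1.5]: (0.00+50.57)/2 × 1.5 = 37.9275
  [1.5→7.5]: (50.57+9.88)/2 × 6 = 181.35
  [7.5→13.5]: (9.88+1.83)/2 × 6 = 35.13
  [13.5→15.5]: (1.83+1.04)/2 × 2 = 2.87
  [15.5→16.5]: (1.04+0.79)/2 × 1 = 0.915
  [16.5→18.5]: (0.79+0.45)/2 × 2 = 1.24
  Sum = 259.4325 mg/L·hr

AUC = 259 mg/L·hr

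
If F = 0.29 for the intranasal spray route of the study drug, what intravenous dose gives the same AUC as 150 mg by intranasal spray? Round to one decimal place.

Systemic exposure from an extravascular dose = F × D_ev, so the equivalent IV dose is F × D_ev.
D_iv = F × D_ev = 0.29 × 150 = 43.5 mg

D_iv = 43.5 mg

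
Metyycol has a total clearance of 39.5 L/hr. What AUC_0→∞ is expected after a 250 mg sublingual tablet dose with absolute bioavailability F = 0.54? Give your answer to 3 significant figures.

AUC = 3.42 mg/L·hr

AUC_0→∞ = F × Dose / CL
        = 0.54 × 250 / 39.5 = 3.41772 mg/L·hr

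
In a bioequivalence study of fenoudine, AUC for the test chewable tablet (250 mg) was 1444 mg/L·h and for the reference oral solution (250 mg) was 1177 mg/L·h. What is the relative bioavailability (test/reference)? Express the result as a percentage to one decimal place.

F_rel = (AUC_test/D_test) / (AUC_ref/D_ref)
      = (1444/250) / (1177/250)
      = 5.776 / 4.708 = 1.2268 = 122.68%

F_rel = 122.7%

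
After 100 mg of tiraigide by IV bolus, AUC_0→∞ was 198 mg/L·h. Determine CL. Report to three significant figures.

CL = 0.505 L/h

CL = Dose_iv / AUC_0→∞
   = 100 / 198 = 0.505051 L/h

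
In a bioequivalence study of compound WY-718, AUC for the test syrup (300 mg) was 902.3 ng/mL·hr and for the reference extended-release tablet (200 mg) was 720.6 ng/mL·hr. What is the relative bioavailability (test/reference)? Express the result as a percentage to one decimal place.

F_rel = (AUC_test/D_test) / (AUC_ref/D_ref)
      = (902.3/300) / (720.6/200)
      = 3.00767 / 3.603 = 0.8348 = 83.48%

F_rel = 83.5%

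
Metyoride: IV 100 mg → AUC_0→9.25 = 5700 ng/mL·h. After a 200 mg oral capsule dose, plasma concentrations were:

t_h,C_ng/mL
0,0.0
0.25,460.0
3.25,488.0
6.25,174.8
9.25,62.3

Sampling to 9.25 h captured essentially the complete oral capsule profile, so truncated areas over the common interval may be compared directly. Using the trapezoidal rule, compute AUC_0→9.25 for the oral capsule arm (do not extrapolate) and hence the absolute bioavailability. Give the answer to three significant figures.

F = 0.248

Trapezoidal AUC_0→9.25 (oral capsule):
  [0→0.25]: (0.0+460.0)/2 × 0.25 = 57.5
  [0.25→3.25]: (460.0+488.0)/2 × 3 = 1422.0
  [3.25→6.25]: (488.0+174.8)/2 × 3 = 994.2
  [6.25→9.25]: (174.8+62.3)/2 × 3 = 355.65
  Sum = 2829.35 ng/mL·h
F = (AUC_ev/D_ev)/(AUC_iv/D_iv) = (2829.35/200)/(5700/100) = 14.14675/57 = 0.2482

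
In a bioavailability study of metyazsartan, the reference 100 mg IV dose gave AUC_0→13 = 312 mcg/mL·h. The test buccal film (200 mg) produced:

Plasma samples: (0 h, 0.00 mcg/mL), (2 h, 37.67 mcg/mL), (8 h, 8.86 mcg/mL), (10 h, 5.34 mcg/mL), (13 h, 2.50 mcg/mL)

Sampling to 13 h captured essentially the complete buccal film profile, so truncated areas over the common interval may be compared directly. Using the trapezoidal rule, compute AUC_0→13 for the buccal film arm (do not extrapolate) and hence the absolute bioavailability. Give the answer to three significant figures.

Trapezoidal AUC_0→13 (buccal film):
  [0→2]: (0.00+37.67)/2 × 2 = 37.67
  [2→8]: (37.67+8.86)/2 × 6 = 139.59
  [8→10]: (8.86+5.34)/2 × 2 = 14.2
  [10→13]: (5.34+2.50)/2 × 3 = 11.76
  Sum = 203.22 mcg/mL·h
F = (AUC_ev/D_ev)/(AUC_iv/D_iv) = (203.22/200)/(312/100) = 1.0161/3.12 = 0.3257

F = 0.326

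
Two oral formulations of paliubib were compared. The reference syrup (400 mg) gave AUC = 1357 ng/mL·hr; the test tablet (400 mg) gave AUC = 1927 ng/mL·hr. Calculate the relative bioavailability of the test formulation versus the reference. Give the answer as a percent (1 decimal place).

F_rel = (AUC_test/D_test) / (AUC_ref/D_ref)
      = (1927/400) / (1357/400)
      = 4.8175 / 3.3925 = 1.4200 = 142.00%

F_rel = 142.0%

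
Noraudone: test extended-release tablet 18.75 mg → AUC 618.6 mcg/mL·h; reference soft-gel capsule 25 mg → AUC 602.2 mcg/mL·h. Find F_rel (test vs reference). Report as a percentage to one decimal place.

F_rel = (AUC_test/D_test) / (AUC_ref/D_ref)
      = (618.6/18.75) / (602.2/25)
      = 32.992 / 24.088 = 1.3696 = 136.96%

F_rel = 137.0%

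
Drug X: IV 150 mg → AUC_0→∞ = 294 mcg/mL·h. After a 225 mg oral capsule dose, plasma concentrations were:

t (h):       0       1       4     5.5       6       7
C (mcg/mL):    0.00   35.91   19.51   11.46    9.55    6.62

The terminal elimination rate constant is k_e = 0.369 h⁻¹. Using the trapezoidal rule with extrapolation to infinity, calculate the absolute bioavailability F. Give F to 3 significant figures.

Trapezoidal AUC_0→7 (oral capsule):
  [0→1]: (0.00+35.91)/2 × 1 = 17.955
  [1→4]: (35.91+19.51)/2 × 3 = 83.13
  [4→5.5]: (19.51+11.46)/2 × 1.5 = 23.2275
  [5.5→6]: (11.46+9.55)/2 × 0.5 = 5.2525
  [6→7]: (9.55+6.62)/2 × 1 = 8.085
  Sum = 137.65 mcg/mL·h
Tail: C_last/k_e = 6.62/0.369 = 17.940
AUC_0→∞ (oral capsule) = 137.65 + 17.940 = 155.59 mcg/mL·h
F = (AUC_ev/D_ev)/(AUC_iv/D_iv) = (155.59/225)/(294/150) = 0.691511/1.96 = 0.3528

F = 0.353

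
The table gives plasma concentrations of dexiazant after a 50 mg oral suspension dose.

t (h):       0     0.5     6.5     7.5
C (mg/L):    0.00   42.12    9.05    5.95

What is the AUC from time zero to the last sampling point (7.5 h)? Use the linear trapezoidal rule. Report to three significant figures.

Trapezoidal AUC_0→7.5:
  [0→0.5]: (0.00+42.12)/2 × 0.5 = 10.53
  [0.5→6.5]: (42.12+9.05)/2 × 6 = 153.51
  [6.5→7.5]: (9.05+5.95)/2 × 1 = 7.5
  Sum = 171.54 mg/L·h

AUC = 172 mg/L·h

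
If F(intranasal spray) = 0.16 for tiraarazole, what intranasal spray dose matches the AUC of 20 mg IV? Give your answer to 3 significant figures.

For equal systemic exposure: F × D_ev = D_iv
D_ev = D_iv / F = 20 / 0.16 = 125 mg

D_intranasal = 125 mg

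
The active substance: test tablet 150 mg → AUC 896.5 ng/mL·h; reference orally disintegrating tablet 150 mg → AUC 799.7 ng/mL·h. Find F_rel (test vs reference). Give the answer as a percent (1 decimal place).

F_rel = 112.1%

F_rel = (AUC_test/D_test) / (AUC_ref/D_ref)
      = (896.5/150) / (799.7/150)
      = 5.97667 / 5.33133 = 1.1210 = 112.10%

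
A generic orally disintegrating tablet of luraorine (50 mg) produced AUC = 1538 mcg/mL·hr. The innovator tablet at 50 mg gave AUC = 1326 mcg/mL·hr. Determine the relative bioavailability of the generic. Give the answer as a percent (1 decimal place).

F_rel = 116.0%

F_rel = (AUC_test/D_test) / (AUC_ref/D_ref)
      = (1538/50) / (1326/50)
      = 30.76 / 26.52 = 1.1599 = 115.99%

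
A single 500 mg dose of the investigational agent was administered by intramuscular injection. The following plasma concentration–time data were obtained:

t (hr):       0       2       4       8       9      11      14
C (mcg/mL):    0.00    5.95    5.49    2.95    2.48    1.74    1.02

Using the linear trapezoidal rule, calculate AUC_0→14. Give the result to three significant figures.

Trapezoidal AUC_0→14:
  [0→2]: (0.00+5.95)/2 × 2 = 5.95
  [2→4]: (5.95+5.49)/2 × 2 = 11.44
  [4→8]: (5.49+2.95)/2 × 4 = 16.88
  [8→9]: (2.95+2.48)/2 × 1 = 2.715
  [9→11]: (2.48+1.74)/2 × 2 = 4.22
  [11→14]: (1.74+1.02)/2 × 3 = 4.14
  Sum = 45.345 mcg/mL·hr

AUC = 45.3 mcg/mL·hr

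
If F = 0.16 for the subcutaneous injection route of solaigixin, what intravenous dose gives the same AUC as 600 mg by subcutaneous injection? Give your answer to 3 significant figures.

Systemic exposure from an extravascular dose = F × D_ev, so the equivalent IV dose is F × D_ev.
D_iv = F × D_ev = 0.16 × 600 = 96 mg

D_iv = 96.0 mg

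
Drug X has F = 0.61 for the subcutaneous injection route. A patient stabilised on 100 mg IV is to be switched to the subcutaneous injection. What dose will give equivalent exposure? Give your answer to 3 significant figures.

For equal systemic exposure: F × D_ev = D_iv
D_ev = D_iv / F = 100 / 0.61 = 163.934 mg

D_subcutaneous = 164 mg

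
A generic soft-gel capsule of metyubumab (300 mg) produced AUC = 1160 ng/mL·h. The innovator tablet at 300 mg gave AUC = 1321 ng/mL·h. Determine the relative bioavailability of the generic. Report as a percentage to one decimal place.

F_rel = (AUC_test/D_test) / (AUC_ref/D_ref)
      = (1160/300) / (1321/300)
      = 3.86667 / 4.40333 = 0.8781 = 87.81%

F_rel = 87.8%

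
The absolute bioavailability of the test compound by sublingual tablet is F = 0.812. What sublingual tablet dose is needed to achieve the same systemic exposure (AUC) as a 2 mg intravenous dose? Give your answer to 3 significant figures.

D_sublingual = 2.46 mg

For equal systemic exposure: F × D_ev = D_iv
D_ev = D_iv / F = 2 / 0.812 = 2.46305 mg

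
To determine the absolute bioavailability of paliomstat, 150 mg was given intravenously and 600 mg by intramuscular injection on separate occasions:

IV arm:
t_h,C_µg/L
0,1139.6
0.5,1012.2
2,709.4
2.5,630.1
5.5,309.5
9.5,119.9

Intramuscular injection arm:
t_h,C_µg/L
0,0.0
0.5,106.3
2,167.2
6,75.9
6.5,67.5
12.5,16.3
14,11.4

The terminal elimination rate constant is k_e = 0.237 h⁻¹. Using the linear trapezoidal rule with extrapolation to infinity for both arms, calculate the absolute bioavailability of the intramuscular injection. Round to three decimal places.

Trapezoidal AUC_0→9.5 (IV):
  [0→0.5]: (1139.6+1012.2)/2 × 0.5 = 537.95
  [0.5→2]: (1012.2+709.4)/2 × 1.5 = 1291.2
  [2→2.5]: (709.4+630.1)/2 × 0.5 = 334.875
  [2.5→5.5]: (630.1+309.5)/2 × 3 = 1409.4
  [5.5→9.5]: (309.5+119.9)/2 × 4 = 858.8
  Sum = 4432.225 µg/L·h
IV tail: 119.9/0.237 = 505.907; AUC_iv,0→∞ = 4432.225 + 505.907 = 4938.132 µg/L·h
Trapezoidal AUC_0→14 (intramuscular injection):
  [0→0.5]: (0.0+106.3)/2 × 0.5 = 26.575
  [0.5→2]: (106.3+167.2)/2 × 1.5 = 205.125
  [2→6]: (167.2+75.9)/2 × 4 = 486.2
  [6→6.5]: (75.9+67.5)/2 × 0.5 = 35.85
  [6.5→12.5]: (67.5+16.3)/2 × 6 = 251.4
  [12.5→14]: (16.3+11.4)/2 × 1.5 = 20.775
  Sum = 1025.925 µg/L·h
intramuscular injection tail: 11.4/0.237 = 48.101; AUC_ev,0→∞ = 1025.925 + 48.101 = 1074.026 µg/L·h
F = (AUC_ev/D_ev)/(AUC_iv/D_iv) = (1074.026/600)/(4938.132/150) = 1.79004/32.92088 = 0.0544

F = 0.054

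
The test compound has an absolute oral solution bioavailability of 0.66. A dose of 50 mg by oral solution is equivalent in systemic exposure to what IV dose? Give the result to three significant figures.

D_iv = 33.0 mg

Systemic exposure from an extravascular dose = F × D_ev, so the equivalent IV dose is F × D_ev.
D_iv = F × D_ev = 0.66 × 50 = 33 mg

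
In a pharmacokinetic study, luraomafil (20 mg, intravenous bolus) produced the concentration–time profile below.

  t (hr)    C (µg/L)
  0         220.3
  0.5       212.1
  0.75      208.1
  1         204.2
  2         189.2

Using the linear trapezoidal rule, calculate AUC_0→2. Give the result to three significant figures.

Trapezoidal AUC_0→2:
  [0→0.5]: (220.3+212.1)/2 × 0.5 = 108.1
  [0.5→0.75]: (212.1+208.1)/2 × 0.25 = 52.525
  [0.75→1]: (208.1+204.2)/2 × 0.25 = 51.5375
  [1→2]: (204.2+189.2)/2 × 1 = 196.7
  Sum = 408.8625 µg/L·hr

AUC = 409 µg/L·hr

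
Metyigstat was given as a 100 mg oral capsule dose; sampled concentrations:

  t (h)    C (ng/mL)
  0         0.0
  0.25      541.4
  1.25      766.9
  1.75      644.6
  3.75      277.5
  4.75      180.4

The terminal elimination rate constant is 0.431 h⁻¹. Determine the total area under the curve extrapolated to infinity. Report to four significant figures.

AUC = 2644 ng/mL·h

Trapezoidal AUC_0→4.75:
  [0→0.25]: (0.0+541.4)/2 × 0.25 = 67.675
  [0.25→1.25]: (541.4+766.9)/2 × 1 = 654.15
  [1.25→1.75]: (766.9+644.6)/2 × 0.5 = 352.875
  [1.75→3.75]: (644.6+277.5)/2 × 2 = 922.1
  [3.75→4.75]: (277.5+180.4)/2 × 1 = 228.95
  Sum = 2225.75 ng/mL·h
Extrapolated tail: C_last / k_e = 180.4 / 0.431 = 418.561
AUC_0→∞ = 2225.75 + 418.561 = 2644.311 ng/mL·h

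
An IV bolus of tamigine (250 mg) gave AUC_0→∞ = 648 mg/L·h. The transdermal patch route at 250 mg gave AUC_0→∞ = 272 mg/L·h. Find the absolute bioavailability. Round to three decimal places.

F = (AUC_ev / D_ev) / (AUC_iv / D_iv)
  = (272/250) / (648/250)
  = 1.088 / 2.592 = 0.4198

F = 0.420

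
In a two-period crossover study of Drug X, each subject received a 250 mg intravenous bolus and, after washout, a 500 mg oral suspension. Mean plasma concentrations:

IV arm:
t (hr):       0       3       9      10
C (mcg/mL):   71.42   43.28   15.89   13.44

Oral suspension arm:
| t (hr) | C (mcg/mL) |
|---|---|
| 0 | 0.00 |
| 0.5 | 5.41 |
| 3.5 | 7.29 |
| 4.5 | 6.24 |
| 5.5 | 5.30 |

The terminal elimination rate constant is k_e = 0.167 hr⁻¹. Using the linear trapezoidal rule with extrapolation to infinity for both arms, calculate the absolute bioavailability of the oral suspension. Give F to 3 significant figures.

F = 0.0727

Trapezoidal AUC_0→10 (IV):
  [0→3]: (71.42+43.28)/2 × 3 = 172.05
  [3→9]: (43.28+15.89)/2 × 6 = 177.51
  [9→10]: (15.89+13.44)/2 × 1 = 14.665
  Sum = 364.225 mcg/mL·hr
IV tail: 13.44/0.167 = 80.479; AUC_iv,0→∞ = 364.225 + 80.479 = 444.704 mcg/mL·hr
Trapezoidal AUC_0→5.5 (oral suspension):
  [0→0.5]: (0.00+5.41)/2 × 0.5 = 1.3525
  [0.5→3.5]: (5.41+7.29)/2 × 3 = 19.05
  [3.5→4.5]: (7.29+6.24)/2 × 1 = 6.765
  [4.5→5.5]: (6.24+5.30)/2 × 1 = 5.77
  Sum = 32.9375 mcg/mL·hr
oral suspension tail: 5.30/0.167 = 31.737; AUC_ev,0→∞ = 32.9375 + 31.737 = 64.6745 mcg/mL·hr
F = (AUC_ev/D_ev)/(AUC_iv/D_iv) = (64.6745/500)/(444.704/250) = 0.129349/1.778816 = 0.0727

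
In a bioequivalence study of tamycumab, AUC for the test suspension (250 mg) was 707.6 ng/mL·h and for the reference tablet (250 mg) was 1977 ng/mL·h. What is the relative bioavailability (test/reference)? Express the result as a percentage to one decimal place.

F_rel = (AUC_test/D_test) / (AUC_ref/D_ref)
      = (707.6/250) / (1977/250)
      = 2.8304 / 7.908 = 0.3579 = 35.79%

F_rel = 35.8%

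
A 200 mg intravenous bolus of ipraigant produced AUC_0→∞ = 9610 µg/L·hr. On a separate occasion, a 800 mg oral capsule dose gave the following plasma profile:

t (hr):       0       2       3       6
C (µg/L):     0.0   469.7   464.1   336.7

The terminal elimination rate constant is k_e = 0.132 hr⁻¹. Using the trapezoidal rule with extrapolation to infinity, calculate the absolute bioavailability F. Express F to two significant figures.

F = 0.12

Trapezoidal AUC_0→6 (oral capsule):
  [0→2]: (0.0+469.7)/2 × 2 = 469.7
  [2→3]: (469.7+464.1)/2 × 1 = 466.9
  [3→6]: (464.1+336.7)/2 × 3 = 1201.2
  Sum = 2137.8 µg/L·hr
Tail: C_last/k_e = 336.7/0.132 = 2550.758
AUC_0→∞ (oral capsule) = 2137.8 + 2550.758 = 4688.558 µg/L·hr
F = (AUC_ev/D_ev)/(AUC_iv/D_iv) = (4688.558/800)/(9610/200) = 5.8606975/48.05 = 0.1220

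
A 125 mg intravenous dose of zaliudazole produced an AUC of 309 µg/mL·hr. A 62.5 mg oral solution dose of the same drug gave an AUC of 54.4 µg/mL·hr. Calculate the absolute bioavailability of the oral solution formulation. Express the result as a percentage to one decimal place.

F = 35.2%

F = (AUC_ev / D_ev) / (AUC_iv / D_iv)
  = (54.4/62.5) / (309/125)
  = 0.8704 / 2.472 = 0.3521
  = 35.21%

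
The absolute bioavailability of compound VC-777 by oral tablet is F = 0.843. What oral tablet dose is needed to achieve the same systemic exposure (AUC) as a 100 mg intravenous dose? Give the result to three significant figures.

D_oral = 119 mg

For equal systemic exposure: F × D_ev = D_iv
D_ev = D_iv / F = 100 / 0.843 = 118.624 mg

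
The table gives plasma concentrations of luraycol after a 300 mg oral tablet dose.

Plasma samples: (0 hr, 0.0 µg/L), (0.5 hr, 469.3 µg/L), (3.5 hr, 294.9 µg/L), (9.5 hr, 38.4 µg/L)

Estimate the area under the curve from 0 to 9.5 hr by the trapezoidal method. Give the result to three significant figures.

AUC = 2260 µg/L·hr

Trapezoidal AUC_0→9.5:
  [0→0.5]: (0.0+469.3)/2 × 0.5 = 117.325
  [0.5→3.5]: (469.3+294.9)/2 × 3 = 1146.3
  [3.5→9.5]: (294.9+38.4)/2 × 6 = 999.9
  Sum = 2263.525 µg/L·hr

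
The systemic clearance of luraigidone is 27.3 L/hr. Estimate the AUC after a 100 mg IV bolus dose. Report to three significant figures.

AUC_0→∞ = Dose_iv / CL
        = 100 / 27.3 = 3.663 mg/L·hr

AUC = 3.66 mg/L·hr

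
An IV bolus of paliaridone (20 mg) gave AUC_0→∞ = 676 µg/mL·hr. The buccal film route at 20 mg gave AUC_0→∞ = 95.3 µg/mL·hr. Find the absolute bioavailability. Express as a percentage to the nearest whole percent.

F = (AUC_ev / D_ev) / (AUC_iv / D_iv)
  = (95.3/20) / (676/20)
  = 4.765 / 33.8 = 0.1410
  = 14.10%

F = 14%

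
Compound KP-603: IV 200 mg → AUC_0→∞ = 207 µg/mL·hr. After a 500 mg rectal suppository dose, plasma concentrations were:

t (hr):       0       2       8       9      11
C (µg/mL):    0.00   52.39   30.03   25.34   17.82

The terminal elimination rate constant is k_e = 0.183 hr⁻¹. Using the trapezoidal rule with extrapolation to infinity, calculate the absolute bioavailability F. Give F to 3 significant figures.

Trapezoidal AUC_0→11 (rectal suppository):
  [0→2]: (0.00+52.39)/2 × 2 = 52.39
  [2→8]: (52.39+30.03)/2 × 6 = 247.26
  [8→9]: (30.03+25.34)/2 × 1 = 27.685
  [9→11]: (25.34+17.82)/2 × 2 = 43.16
  Sum = 370.495 µg/mL·hr
Tail: C_last/k_e = 17.82/0.183 = 97.377
AUC_0→∞ (rectal suppository) = 370.495 + 97.377 = 467.872 µg/mL·hr
F = (AUC_ev/D_ev)/(AUC_iv/D_iv) = (467.872/500)/(207/200) = 0.935744/1.035 = 0.9041

F = 0.904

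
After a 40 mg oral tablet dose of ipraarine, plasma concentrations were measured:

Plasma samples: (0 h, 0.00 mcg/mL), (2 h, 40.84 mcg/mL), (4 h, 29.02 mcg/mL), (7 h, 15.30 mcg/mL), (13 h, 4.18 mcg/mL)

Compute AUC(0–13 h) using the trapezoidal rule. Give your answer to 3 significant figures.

AUC = 236 mcg/mL·h

Trapezoidal AUC_0→13:
  [0→2]: (0.00+40.84)/2 × 2 = 40.84
  [2→4]: (40.84+29.02)/2 × 2 = 69.86
  [4→7]: (29.02+15.30)/2 × 3 = 66.48
  [7→13]: (15.30+4.18)/2 × 6 = 58.44
  Sum = 235.62 mcg/mL·h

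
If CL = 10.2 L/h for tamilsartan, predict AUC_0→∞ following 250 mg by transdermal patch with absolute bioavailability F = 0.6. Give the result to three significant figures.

AUC_0→∞ = F × Dose / CL
        = 0.6 × 250 / 10.2 = 14.7059 mg/L·h

AUC = 14.7 mg/L·h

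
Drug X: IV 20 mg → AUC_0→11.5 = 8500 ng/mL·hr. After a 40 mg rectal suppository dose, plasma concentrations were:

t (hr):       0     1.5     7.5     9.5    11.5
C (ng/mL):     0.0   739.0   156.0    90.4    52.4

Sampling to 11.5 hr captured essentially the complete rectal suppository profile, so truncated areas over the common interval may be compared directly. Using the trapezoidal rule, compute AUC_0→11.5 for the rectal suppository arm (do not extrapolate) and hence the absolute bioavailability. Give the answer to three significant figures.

F = 0.213

Trapezoidal AUC_0→11.5 (rectal suppository):
  [0→1.5]: (0.0+739.0)/2 × 1.5 = 554.25
  [1.5→7.5]: (739.0+156.0)/2 × 6 = 2685.0
  [7.5→9.5]: (156.0+90.4)/2 × 2 = 246.4
  [9.5→11.5]: (90.4+52.4)/2 × 2 = 142.8
  Sum = 3628.45 ng/mL·hr
F = (AUC_ev/D_ev)/(AUC_iv/D_iv) = (3628.45/40)/(8500/20) = 90.71125/425 = 0.2134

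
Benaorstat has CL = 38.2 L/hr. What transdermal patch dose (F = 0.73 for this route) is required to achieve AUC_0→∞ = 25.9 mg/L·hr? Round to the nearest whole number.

Dose = CL × AUC_0→∞ / F
     = 38.2 × 25.9 / 0.73 = 1355.32 mg

Dose = 1355 mg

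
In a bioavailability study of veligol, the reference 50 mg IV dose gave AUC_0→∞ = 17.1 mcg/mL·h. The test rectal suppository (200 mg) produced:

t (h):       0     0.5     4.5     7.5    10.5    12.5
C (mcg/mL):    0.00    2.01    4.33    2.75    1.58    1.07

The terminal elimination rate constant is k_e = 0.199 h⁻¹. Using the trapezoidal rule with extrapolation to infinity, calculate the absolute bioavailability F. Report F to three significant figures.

F = 0.560

Trapezoidal AUC_0→12.5 (rectal suppository):
  [0→0.5]: (0.00+2.01)/2 × 0.5 = 0.5025
  [0.5→4.5]: (2.01+4.33)/2 × 4 = 12.68
  [4.5→7.5]: (4.33+2.75)/2 × 3 = 10.62
  [7.5→10.5]: (2.75+1.58)/2 × 3 = 6.495
  [10.5→12.5]: (1.58+1.07)/2 × 2 = 2.65
  Sum = 32.9475 mcg/mL·h
Tail: C_last/k_e = 1.07/0.199 = 5.377
AUC_0→∞ (rectal suppository) = 32.9475 + 5.377 = 38.3245 mcg/mL·h
F = (AUC_ev/D_ev)/(AUC_iv/D_iv) = (38.3245/200)/(17.1/50) = 0.1916225/0.342 = 0.5603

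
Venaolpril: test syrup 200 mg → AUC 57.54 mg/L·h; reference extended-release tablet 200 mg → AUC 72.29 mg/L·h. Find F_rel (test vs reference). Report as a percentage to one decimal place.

F_rel = 79.6%

F_rel = (AUC_test/D_test) / (AUC_ref/D_ref)
      = (57.54/200) / (72.29/200)
      = 0.2877 / 0.36145 = 0.7960 = 79.60%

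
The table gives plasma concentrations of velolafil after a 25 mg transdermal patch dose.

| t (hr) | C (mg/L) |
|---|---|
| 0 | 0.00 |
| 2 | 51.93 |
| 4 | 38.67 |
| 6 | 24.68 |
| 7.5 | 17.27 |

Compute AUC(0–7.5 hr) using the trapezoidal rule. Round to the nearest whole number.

AUC = 237 mg/L·hr

Trapezoidal AUC_0→7.5:
  [0→2]: (0.00+51.93)/2 × 2 = 51.93
  [2→4]: (51.93+38.67)/2 × 2 = 90.6
  [4→6]: (38.67+24.68)/2 × 2 = 63.35
  [6→7.5]: (24.68+17.27)/2 × 1.5 = 31.4625
  Sum = 237.3425 mg/L·hr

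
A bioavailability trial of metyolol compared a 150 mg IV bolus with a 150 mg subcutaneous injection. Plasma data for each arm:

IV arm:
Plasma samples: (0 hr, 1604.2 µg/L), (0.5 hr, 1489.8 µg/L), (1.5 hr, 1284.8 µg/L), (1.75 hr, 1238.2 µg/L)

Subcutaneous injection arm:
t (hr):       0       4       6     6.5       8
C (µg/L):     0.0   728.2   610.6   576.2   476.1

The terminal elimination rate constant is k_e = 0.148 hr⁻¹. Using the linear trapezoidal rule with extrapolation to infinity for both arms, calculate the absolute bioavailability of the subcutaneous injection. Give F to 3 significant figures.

Trapezoidal AUC_0→1.75 (IV):
  [0→0.5]: (1604.2+1489.8)/2 × 0.5 = 773.5
  [0.5→1.5]: (1489.8+1284.8)/2 × 1 = 1387.3
  [1.5→1.75]: (1284.8+1238.2)/2 × 0.25 = 315.375
  Sum = 2476.175 µg/L·hr
IV tail: 1238.2/0.148 = 8366.216; AUC_iv,0→∞ = 2476.175 + 8366.216 = 10842.391 µg/L·hr
Trapezoidal AUC_0→8 (subcutaneous injection):
  [0→4]: (0.0+728.2)/2 × 4 = 1456.4
  [4→6]: (728.2+610.6)/2 × 2 = 1338.8
  [6→6.5]: (610.6+576.2)/2 × 0.5 = 296.7
  [6.5→8]: (576.2+476.1)/2 × 1.5 = 789.225
  Sum = 3881.125 µg/L·hr
subcutaneous injection tail: 476.1/0.148 = 3216.892; AUC_ev,0→∞ = 3881.125 + 3216.892 = 7098.017 µg/L·hr
F = (AUC_ev/D_ev)/(AUC_iv/D_iv) = (7098.017/150)/(10842.391/150) = 47.3201/72.2826 = 0.6547

F = 0.655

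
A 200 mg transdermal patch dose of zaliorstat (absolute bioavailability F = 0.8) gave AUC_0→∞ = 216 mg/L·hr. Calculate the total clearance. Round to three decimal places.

CL = F × Dose / AUC_0→∞
   = 0.8 × 200 / 216 = 0.740741 L/hr

CL = 0.741 L/hr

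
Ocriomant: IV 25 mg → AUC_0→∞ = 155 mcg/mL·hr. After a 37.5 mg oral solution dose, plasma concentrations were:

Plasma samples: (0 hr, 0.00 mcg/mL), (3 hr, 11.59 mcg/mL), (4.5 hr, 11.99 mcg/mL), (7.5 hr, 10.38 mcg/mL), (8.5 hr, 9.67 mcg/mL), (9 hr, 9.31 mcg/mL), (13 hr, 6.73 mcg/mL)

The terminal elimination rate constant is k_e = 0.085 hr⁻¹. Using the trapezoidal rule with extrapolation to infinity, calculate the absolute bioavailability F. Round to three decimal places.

F = 0.837

Trapezoidal AUC_0→13 (oral solution):
  [0→3]: (0.00+11.59)/2 × 3 = 17.385
  [3→4.5]: (11.59+11.99)/2 × 1.5 = 17.685
  [4.5→7.5]: (11.99+10.38)/2 × 3 = 33.555
  [7.5→8.5]: (10.38+9.67)/2 × 1 = 10.025
  [8.5→9]: (9.67+9.31)/2 × 0.5 = 4.745
  [9→13]: (9.31+6.73)/2 × 4 = 32.08
  Sum = 115.475 mcg/mL·hr
Tail: C_last/k_e = 6.73/0.085 = 79.176
AUC_0→∞ (oral solution) = 115.475 + 79.176 = 194.651 mcg/mL·hr
F = (AUC_ev/D_ev)/(AUC_iv/D_iv) = (194.651/37.5)/(155/25) = 5.19069/6.2 = 0.8372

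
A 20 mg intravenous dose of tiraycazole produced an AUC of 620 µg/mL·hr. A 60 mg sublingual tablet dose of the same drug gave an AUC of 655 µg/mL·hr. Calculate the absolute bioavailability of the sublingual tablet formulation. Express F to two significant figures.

F = (AUC_ev / D_ev) / (AUC_iv / D_iv)
  = (655/60) / (620/20)
  = 10.9167 / 31 = 0.3522

F = 0.35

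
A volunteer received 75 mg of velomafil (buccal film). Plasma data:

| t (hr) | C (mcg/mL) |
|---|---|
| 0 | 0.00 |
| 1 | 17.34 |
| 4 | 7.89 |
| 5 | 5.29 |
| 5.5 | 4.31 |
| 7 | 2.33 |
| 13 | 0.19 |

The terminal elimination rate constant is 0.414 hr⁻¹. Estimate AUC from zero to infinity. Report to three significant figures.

Trapezoidal AUC_0→13:
  [0→1]: (0.00+17.34)/2 × 1 = 8.67
  [1→4]: (17.34+7.89)/2 × 3 = 37.845
  [4→5]: (7.89+5.29)/2 × 1 = 6.59
  [5→5.5]: (5.29+4.31)/2 × 0.5 = 2.4
  [5.5→7]: (4.31+2.33)/2 × 1.5 = 4.98
  [7→13]: (2.33+0.19)/2 × 6 = 7.56
  Sum = 68.045 mcg/mL·hr
Extrapolated tail: C_last / k_e = 0.19 / 0.414 = 0.459
AUC_0→∞ = 68.045 + 0.459 = 68.504 mcg/mL·hr

AUC = 68.5 mcg/mL·hr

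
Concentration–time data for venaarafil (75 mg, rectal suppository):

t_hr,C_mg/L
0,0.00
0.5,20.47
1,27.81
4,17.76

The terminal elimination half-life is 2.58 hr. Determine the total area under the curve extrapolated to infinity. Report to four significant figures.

Trapezoidal AUC_0→4:
  [0→0.5]: (0.00+20.47)/2 × 0.5 = 5.1175
  [0.5→1]: (20.47+27.81)/2 × 0.5 = 12.07
  [1→4]: (27.81+17.76)/2 × 3 = 68.355
  Sum = 85.5425 mg/L·hr
k_e = ln2 / t½ = 0.693147 / 2.58 = 0.2687 hr^-1
Extrapolated tail: C_last / k_e = 17.76 / 0.2687 = 66.096
AUC_0→∞ = 85.5425 + 66.096 = 151.6385 mg/L·hr

AUC = 151.6 mg/L·hr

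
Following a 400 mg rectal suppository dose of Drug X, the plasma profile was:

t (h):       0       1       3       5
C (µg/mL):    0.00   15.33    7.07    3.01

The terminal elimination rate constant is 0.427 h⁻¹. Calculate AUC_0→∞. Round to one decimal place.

Trapezoidal AUC_0→5:
  [0→1]: (0.00+15.33)/2 × 1 = 7.665
  [1→3]: (15.33+7.07)/2 × 2 = 22.4
  [3→5]: (7.07+3.01)/2 × 2 = 10.08
  Sum = 40.145 µg/mL·h
Extrapolated tail: C_last / k_e = 3.01 / 0.427 = 7.049
AUC_0→∞ = 40.145 + 7.049 = 47.194 µg/mL·h

AUC = 47.2 µg/mL·h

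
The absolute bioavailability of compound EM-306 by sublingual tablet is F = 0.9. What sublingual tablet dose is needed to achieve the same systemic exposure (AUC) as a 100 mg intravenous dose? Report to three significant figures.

D_sublingual = 111 mg

For equal systemic exposure: F × D_ev = D_iv
D_ev = D_iv / F = 100 / 0.9 = 111.111 mg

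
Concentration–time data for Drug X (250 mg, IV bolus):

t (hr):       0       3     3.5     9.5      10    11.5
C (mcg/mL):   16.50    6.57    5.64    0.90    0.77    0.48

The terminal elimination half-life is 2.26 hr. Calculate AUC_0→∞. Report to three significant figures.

Trapezoidal AUC_0→11.5:
  [0→3]: (16.50+6.57)/2 × 3 = 34.605
  [3→3.5]: (6.57+5.64)/2 × 0.5 = 3.0525
  [3.5→9.5]: (5.64+0.90)/2 × 6 = 19.62
  [9.5→10]: (0.90+0.77)/2 × 0.5 = 0.4175
  [10→11.5]: (0.77+0.48)/2 × 1.5 = 0.9375
  Sum = 58.6325 mcg/mL·hr
k_e = ln2 / t½ = 0.693147 / 2.26 = 0.3067 hr^-1
Extrapolated tail: C_last / k_e = 0.48 / 0.3067 = 1.565
AUC_0→∞ = 58.6325 + 1.565 = 60.1975 mcg/mL·hr

AUC = 60.2 mcg/mL·hr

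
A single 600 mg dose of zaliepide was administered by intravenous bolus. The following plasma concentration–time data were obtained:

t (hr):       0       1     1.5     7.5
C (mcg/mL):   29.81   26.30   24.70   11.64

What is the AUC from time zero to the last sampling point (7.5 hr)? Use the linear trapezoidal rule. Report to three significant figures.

Trapezoidal AUC_0→7.5:
  [0→1]: (29.81+26.30)/2 × 1 = 28.055
  [1→1.5]: (26.30+24.70)/2 × 0.5 = 12.75
  [1.5→7.5]: (24.70+11.64)/2 × 6 = 109.02
  Sum = 149.825 mcg/mL·hr

AUC = 150 mcg/mL·hr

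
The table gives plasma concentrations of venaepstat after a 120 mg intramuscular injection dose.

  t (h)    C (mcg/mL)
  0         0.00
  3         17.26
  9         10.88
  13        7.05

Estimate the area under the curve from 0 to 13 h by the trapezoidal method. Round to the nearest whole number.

Trapezoidal AUC_0→13:
  [0→3]: (0.00+17.26)/2 × 3 = 25.89
  [3→9]: (17.26+10.88)/2 × 6 = 84.42
  [9→13]: (10.88+7.05)/2 × 4 = 35.86
  Sum = 146.17 mcg/mL·h

AUC = 146 mcg/mL·h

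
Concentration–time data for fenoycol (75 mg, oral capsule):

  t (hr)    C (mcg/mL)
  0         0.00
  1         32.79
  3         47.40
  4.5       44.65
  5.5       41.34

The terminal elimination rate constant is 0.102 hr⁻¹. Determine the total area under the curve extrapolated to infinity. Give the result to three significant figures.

AUC = 614 mcg/mL·hr

Trapezoidal AUC_0→5.5:
  [0→1]: (0.00+32.79)/2 × 1 = 16.395
  [1→3]: (32.79+47.40)/2 × 2 = 80.19
  [3→4.5]: (47.40+44.65)/2 × 1.5 = 69.0375
  [4.5→5.5]: (44.65+41.34)/2 × 1 = 42.995
  Sum = 208.6175 mcg/mL·hr
Extrapolated tail: C_last / k_e = 41.34 / 0.102 = 405.294
AUC_0→∞ = 208.6175 + 405.294 = 613.9115 mcg/mL·hr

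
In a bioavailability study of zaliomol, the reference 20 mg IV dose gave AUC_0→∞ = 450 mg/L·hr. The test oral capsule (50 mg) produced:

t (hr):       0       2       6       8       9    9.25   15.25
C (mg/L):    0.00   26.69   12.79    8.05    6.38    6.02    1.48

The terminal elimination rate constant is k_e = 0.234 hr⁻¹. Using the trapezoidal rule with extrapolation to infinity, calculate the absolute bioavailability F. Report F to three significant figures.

F = 0.146

Trapezoidal AUC_0→15.25 (oral capsule):
  [0→2]: (0.00+26.69)/2 × 2 = 26.69
  [2→6]: (26.69+12.79)/2 × 4 = 78.96
  [6→8]: (12.79+8.05)/2 × 2 = 20.84
  [8→9]: (8.05+6.38)/2 × 1 = 7.215
  [9→9.25]: (6.38+6.02)/2 × 0.25 = 1.55
  [9.25→15.25]: (6.02+1.48)/2 × 6 = 22.5
  Sum = 157.755 mg/L·hr
Tail: C_last/k_e = 1.48/0.234 = 6.325
AUC_0→∞ (oral capsule) = 157.755 + 6.325 = 164.08 mg/L·hr
F = (AUC_ev/D_ev)/(AUC_iv/D_iv) = (164.08/50)/(450/20) = 3.2816/22.5 = 0.1458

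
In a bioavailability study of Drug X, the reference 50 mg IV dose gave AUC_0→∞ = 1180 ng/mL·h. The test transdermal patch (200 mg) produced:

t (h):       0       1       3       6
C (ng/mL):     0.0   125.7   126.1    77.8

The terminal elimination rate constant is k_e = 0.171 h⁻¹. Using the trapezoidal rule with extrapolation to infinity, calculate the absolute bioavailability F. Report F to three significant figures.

Trapezoidal AUC_0→6 (transdermal patch):
  [0→1]: (0.0+125.7)/2 × 1 = 62.85
  [1→3]: (125.7+126.1)/2 × 2 = 251.8
  [3→6]: (126.1+77.8)/2 × 3 = 305.85
  Sum = 620.5 ng/mL·h
Tail: C_last/k_e = 77.8/0.171 = 454.971
AUC_0→∞ (transdermal patch) = 620.5 + 454.971 = 1075.471 ng/mL·h
F = (AUC_ev/D_ev)/(AUC_iv/D_iv) = (1075.471/200)/(1180/50) = 5.377355/23.6 = 0.2279

F = 0.228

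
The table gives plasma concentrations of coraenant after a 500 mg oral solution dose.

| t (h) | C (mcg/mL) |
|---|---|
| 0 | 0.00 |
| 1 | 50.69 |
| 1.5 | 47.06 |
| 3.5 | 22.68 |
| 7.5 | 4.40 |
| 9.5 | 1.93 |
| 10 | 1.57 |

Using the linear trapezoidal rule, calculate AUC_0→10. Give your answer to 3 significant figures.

Trapezoidal AUC_0→10:
  [0→1]: (0.00+50.69)/2 × 1 = 25.345
  [1→1.5]: (50.69+47.06)/2 × 0.5 = 24.4375
  [1.5→3.5]: (47.06+22.68)/2 × 2 = 69.74
  [3.5→7.5]: (22.68+4.40)/2 × 4 = 54.16
  [7.5→9.5]: (4.40+1.93)/2 × 2 = 6.33
  [9.5→10]: (1.93+1.57)/2 × 0.5 = 0.875
  Sum = 180.8875 mcg/mL·h

AUC = 181 mcg/mL·h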